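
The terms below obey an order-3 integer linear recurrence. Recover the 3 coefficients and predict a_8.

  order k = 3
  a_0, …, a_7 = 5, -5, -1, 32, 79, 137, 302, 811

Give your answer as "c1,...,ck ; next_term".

  a_3 = 3·-1 + -3·-5 + 4·5 = 32
  a_4 = 3·32 + -3·-1 + 4·-5 = 79
  a_5 = 3·79 + -3·32 + 4·-1 = 137
  a_6 = 3·137 + -3·79 + 4·32 = 302
  a_7 = 3·302 + -3·137 + 4·79 = 811
  a_8 = 3·811 + -3·302 + 4·137 = 2075

3,-3,4 ; 2075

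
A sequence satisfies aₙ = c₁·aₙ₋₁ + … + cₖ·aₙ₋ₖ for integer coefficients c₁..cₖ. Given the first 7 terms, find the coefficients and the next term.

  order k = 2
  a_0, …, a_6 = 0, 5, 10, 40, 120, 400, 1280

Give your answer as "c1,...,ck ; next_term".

2,4 ; 4160

  a_2 = 2·5 + 4·0 = 10
  a_3 = 2·10 + 4·5 = 40
  a_4 = 2·40 + 4·10 = 120
  a_5 = 2·120 + 4·40 = 400
  a_6 = 2·400 + 4·120 = 1280
  a_7 = 2·1280 + 4·400 = 4160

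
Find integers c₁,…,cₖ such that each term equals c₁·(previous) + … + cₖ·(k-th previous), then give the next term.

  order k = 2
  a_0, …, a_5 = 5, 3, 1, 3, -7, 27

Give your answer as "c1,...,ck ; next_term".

-3,2 ; -95

  a_2 = -3·3 + 2·5 = 1
  a_3 = -3·1 + 2·3 = 3
  a_4 = -3·3 + 2·1 = -7
  a_5 = -3·-7 + 2·3 = 27
  a_6 = -3·27 + 2·-7 = -95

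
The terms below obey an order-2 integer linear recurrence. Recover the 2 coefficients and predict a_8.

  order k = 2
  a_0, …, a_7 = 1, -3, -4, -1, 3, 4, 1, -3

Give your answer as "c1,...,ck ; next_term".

  a_2 = 1·-3 + -1·1 = -4
  a_3 = 1·-4 + -1·-3 = -1
  a_4 = 1·-1 + -1·-4 = 3
  a_5 = 1·3 + -1·-1 = 4
  a_6 = 1·4 + -1·3 = 1
  a_7 = 1·1 + -1·4 = -3
  a_8 = 1·-3 + -1·1 = -4

1,-1 ; -4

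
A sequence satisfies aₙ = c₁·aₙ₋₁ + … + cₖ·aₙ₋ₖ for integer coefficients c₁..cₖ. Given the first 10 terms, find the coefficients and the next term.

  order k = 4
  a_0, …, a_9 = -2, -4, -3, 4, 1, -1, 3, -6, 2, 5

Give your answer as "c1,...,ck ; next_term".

-1,-1,0,-1 ; -10

  a_4 = -1·4 + -1·-3 + 0·-4 + -1·-2 = 1
  a_5 = -1·1 + -1·4 + 0·-3 + -1·-4 = -1
  a_6 = -1·-1 + -1·1 + 0·4 + -1·-3 = 3
  a_7 = -1·3 + -1·-1 + 0·1 + -1·4 = -6
  a_8 = -1·-6 + -1·3 + 0·-1 + -1·1 = 2
  a_9 = -1·2 + -1·-6 + 0·3 + -1·-1 = 5
  a_10 = -1·5 + -1·2 + 0·-6 + -1·3 = -10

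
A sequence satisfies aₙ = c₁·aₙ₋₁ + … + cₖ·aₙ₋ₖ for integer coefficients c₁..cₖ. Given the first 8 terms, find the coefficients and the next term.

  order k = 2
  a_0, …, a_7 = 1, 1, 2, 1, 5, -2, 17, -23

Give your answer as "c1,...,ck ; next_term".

  a_2 = -1·1 + 3·1 = 2
  a_3 = -1·2 + 3·1 = 1
  a_4 = -1·1 + 3·2 = 5
  a_5 = -1·5 + 3·1 = -2
  a_6 = -1·-2 + 3·5 = 17
  a_7 = -1·17 + 3·-2 = -23
  a_8 = -1·-23 + 3·17 = 74

-1,3 ; 74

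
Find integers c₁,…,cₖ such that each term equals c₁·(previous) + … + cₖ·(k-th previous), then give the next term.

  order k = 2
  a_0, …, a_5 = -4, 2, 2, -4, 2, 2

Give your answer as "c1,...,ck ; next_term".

-1,-1 ; -4

  a_2 = -1·2 + -1·-4 = 2
  a_3 = -1·2 + -1·2 = -4
  a_4 = -1·-4 + -1·2 = 2
  a_5 = -1·2 + -1·-4 = 2
  a_6 = -1·2 + -1·2 = -4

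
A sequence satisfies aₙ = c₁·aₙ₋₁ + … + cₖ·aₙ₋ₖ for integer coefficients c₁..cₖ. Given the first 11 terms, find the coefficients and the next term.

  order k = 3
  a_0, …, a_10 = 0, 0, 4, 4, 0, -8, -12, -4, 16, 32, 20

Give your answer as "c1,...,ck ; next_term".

  a_3 = 1·4 + -1·0 + -1·0 = 4
  a_4 = 1·4 + -1·4 + -1·0 = 0
  a_5 = 1·0 + -1·4 + -1·4 = -8
  a_6 = 1·-8 + -1·0 + -1·4 = -12
  a_7 = 1·-12 + -1·-8 + -1·0 = -4
  a_8 = 1·-4 + -1·-12 + -1·-8 = 16
  a_9 = 1·16 + -1·-4 + -1·-12 = 32
  a_10 = 1·32 + -1·16 + -1·-4 = 20
  a_11 = 1·20 + -1·32 + -1·16 = -28

1,-1,-1 ; -28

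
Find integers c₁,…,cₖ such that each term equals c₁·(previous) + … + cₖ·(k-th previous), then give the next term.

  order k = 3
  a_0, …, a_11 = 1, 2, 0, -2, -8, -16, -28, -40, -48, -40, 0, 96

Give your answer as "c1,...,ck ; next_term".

2,0,-2 ; 272

  a_3 = 2·0 + 0·2 + -2·1 = -2
  a_4 = 2·-2 + 0·0 + -2·2 = -8
  a_5 = 2·-8 + 0·-2 + -2·0 = -16
  a_6 = 2·-16 + 0·-8 + -2·-2 = -28
  a_7 = 2·-28 + 0·-16 + -2·-8 = -40
  a_8 = 2·-40 + 0·-28 + -2·-16 = -48
  a_9 = 2·-48 + 0·-40 + -2·-28 = -40
  a_10 = 2·-40 + 0·-48 + -2·-40 = 0
  a_11 = 2·0 + 0·-40 + -2·-48 = 96
  a_12 = 2·96 + 0·0 + -2·-40 = 272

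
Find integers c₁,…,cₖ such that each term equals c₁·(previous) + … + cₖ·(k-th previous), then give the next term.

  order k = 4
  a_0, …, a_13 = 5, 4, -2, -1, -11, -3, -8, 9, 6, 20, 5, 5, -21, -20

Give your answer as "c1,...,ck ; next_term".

  a_4 = 0·-1 + 1·-2 + -1·4 + -1·5 = -11
  a_5 = 0·-11 + 1·-1 + -1·-2 + -1·4 = -3
  a_6 = 0·-3 + 1·-11 + -1·-1 + -1·-2 = -8
  a_7 = 0·-8 + 1·-3 + -1·-11 + -1·-1 = 9
  a_8 = 0·9 + 1·-8 + -1·-3 + -1·-11 = 6
  a_9 = 0·6 + 1·9 + -1·-8 + -1·-3 = 20
  a_10 = 0·20 + 1·6 + -1·9 + -1·-8 = 5
  a_11 = 0·5 + 1·20 + -1·6 + -1·9 = 5
  a_12 = 0·5 + 1·5 + -1·20 + -1·6 = -21
  a_13 = 0·-21 + 1·5 + -1·5 + -1·20 = -20
  a_14 = 0·-20 + 1·-21 + -1·5 + -1·5 = -31

0,1,-1,-1 ; -31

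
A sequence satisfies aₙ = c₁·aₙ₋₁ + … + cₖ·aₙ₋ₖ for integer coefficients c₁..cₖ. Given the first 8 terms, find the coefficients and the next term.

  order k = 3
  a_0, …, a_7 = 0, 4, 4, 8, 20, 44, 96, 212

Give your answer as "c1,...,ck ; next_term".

  a_3 = 2·4 + 0·4 + 1·0 = 8
  a_4 = 2·8 + 0·4 + 1·4 = 20
  a_5 = 2·20 + 0·8 + 1·4 = 44
  a_6 = 2·44 + 0·20 + 1·8 = 96
  a_7 = 2·96 + 0·44 + 1·20 = 212
  a_8 = 2·212 + 0·96 + 1·44 = 468

2,0,1 ; 468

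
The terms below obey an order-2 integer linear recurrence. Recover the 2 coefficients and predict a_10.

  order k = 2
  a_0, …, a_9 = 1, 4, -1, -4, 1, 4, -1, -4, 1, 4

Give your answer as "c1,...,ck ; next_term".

0,-1 ; -1

  a_2 = 0·4 + -1·1 = -1
  a_3 = 0·-1 + -1·4 = -4
  a_4 = 0·-4 + -1·-1 = 1
  a_5 = 0·1 + -1·-4 = 4
  a_6 = 0·4 + -1·1 = -1
  a_7 = 0·-1 + -1·4 = -4
  a_8 = 0·-4 + -1·-1 = 1
  a_9 = 0·1 + -1·-4 = 4
  a_10 = 0·4 + -1·1 = -1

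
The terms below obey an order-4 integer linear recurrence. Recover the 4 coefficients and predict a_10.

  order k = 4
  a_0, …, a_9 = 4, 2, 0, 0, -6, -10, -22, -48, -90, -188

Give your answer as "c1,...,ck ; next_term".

1,2,1,-2 ; -372

  a_4 = 1·0 + 2·0 + 1·2 + -2·4 = -6
  a_5 = 1·-6 + 2·0 + 1·0 + -2·2 = -10
  a_6 = 1·-10 + 2·-6 + 1·0 + -2·0 = -22
  a_7 = 1·-22 + 2·-10 + 1·-6 + -2·0 = -48
  a_8 = 1·-48 + 2·-22 + 1·-10 + -2·-6 = -90
  a_9 = 1·-90 + 2·-48 + 1·-22 + -2·-10 = -188
  a_10 = 1·-188 + 2·-90 + 1·-48 + -2·-22 = -372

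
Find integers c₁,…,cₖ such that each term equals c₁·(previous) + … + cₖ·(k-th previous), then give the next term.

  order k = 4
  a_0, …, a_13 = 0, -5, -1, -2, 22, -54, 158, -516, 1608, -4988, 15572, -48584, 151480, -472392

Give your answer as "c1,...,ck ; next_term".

  a_4 = -2·-2 + 2·-1 + -4·-5 + 2·0 = 22
  a_5 = -2·22 + 2·-2 + -4·-1 + 2·-5 = -54
  a_6 = -2·-54 + 2·22 + -4·-2 + 2·-1 = 158
  a_7 = -2·158 + 2·-54 + -4·22 + 2·-2 = -516
  a_8 = -2·-516 + 2·158 + -4·-54 + 2·22 = 1608
  a_9 = -2·1608 + 2·-516 + -4·158 + 2·-54 = -4988
  a_10 = -2·-4988 + 2·1608 + -4·-516 + 2·158 = 15572
  a_11 = -2·15572 + 2·-4988 + -4·1608 + 2·-516 = -48584
  a_12 = -2·-48584 + 2·15572 + -4·-4988 + 2·1608 = 151480
  a_13 = -2·151480 + 2·-48584 + -4·15572 + 2·-4988 = -472392
  a_14 = -2·-472392 + 2·151480 + -4·-48584 + 2·15572 = 1473224

-2,2,-4,2 ; 1473224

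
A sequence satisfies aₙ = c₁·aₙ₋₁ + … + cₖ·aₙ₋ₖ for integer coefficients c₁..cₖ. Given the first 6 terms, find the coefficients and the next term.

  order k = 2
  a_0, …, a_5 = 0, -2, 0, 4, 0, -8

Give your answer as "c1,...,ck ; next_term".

0,-2 ; 0

  a_2 = 0·-2 + -2·0 = 0
  a_3 = 0·0 + -2·-2 = 4
  a_4 = 0·4 + -2·0 = 0
  a_5 = 0·0 + -2·4 = -8
  a_6 = 0·-8 + -2·0 = 0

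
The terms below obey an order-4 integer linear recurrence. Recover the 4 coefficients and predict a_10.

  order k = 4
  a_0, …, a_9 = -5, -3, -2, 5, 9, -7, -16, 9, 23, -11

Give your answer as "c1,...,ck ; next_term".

0,-2,0,-1 ; -30

  a_4 = 0·5 + -2·-2 + 0·-3 + -1·-5 = 9
  a_5 = 0·9 + -2·5 + 0·-2 + -1·-3 = -7
  a_6 = 0·-7 + -2·9 + 0·5 + -1·-2 = -16
  a_7 = 0·-16 + -2·-7 + 0·9 + -1·5 = 9
  a_8 = 0·9 + -2·-16 + 0·-7 + -1·9 = 23
  a_9 = 0·23 + -2·9 + 0·-16 + -1·-7 = -11
  a_10 = 0·-11 + -2·23 + 0·9 + -1·-16 = -30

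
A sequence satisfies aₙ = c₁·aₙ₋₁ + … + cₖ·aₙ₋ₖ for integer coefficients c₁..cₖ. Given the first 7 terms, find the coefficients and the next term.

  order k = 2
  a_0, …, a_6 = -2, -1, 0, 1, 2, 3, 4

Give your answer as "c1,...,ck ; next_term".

  a_2 = 2·-1 + -1·-2 = 0
  a_3 = 2·0 + -1·-1 = 1
  a_4 = 2·1 + -1·0 = 2
  a_5 = 2·2 + -1·1 = 3
  a_6 = 2·3 + -1·2 = 4
  a_7 = 2·4 + -1·3 = 5

2,-1 ; 5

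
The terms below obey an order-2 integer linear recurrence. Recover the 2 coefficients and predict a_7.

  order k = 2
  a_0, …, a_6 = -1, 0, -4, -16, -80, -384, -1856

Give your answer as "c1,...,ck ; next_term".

4,4 ; -8960

  a_2 = 4·0 + 4·-1 = -4
  a_3 = 4·-4 + 4·0 = -16
  a_4 = 4·-16 + 4·-4 = -80
  a_5 = 4·-80 + 4·-16 = -384
  a_6 = 4·-384 + 4·-80 = -1856
  a_7 = 4·-1856 + 4·-384 = -8960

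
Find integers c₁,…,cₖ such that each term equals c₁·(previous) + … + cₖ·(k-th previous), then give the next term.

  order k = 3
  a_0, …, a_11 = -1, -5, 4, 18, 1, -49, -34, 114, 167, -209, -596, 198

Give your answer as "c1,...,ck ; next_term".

  a_3 = 1·4 + -3·-5 + 1·-1 = 18
  a_4 = 1·18 + -3·4 + 1·-5 = 1
  a_5 = 1·1 + -3·18 + 1·4 = -49
  a_6 = 1·-49 + -3·1 + 1·18 = -34
  a_7 = 1·-34 + -3·-49 + 1·1 = 114
  a_8 = 1·114 + -3·-34 + 1·-49 = 167
  a_9 = 1·167 + -3·114 + 1·-34 = -209
  a_10 = 1·-209 + -3·167 + 1·114 = -596
  a_11 = 1·-596 + -3·-209 + 1·167 = 198
  a_12 = 1·198 + -3·-596 + 1·-209 = 1777

1,-3,1 ; 1777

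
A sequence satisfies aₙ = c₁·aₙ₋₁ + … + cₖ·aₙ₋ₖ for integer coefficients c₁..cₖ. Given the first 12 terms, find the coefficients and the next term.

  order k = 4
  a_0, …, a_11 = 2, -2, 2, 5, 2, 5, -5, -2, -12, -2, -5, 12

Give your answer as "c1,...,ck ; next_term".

0,1,-1,-1 ; 9

  a_4 = 0·5 + 1·2 + -1·-2 + -1·2 = 2
  a_5 = 0·2 + 1·5 + -1·2 + -1·-2 = 5
  a_6 = 0·5 + 1·2 + -1·5 + -1·2 = -5
  a_7 = 0·-5 + 1·5 + -1·2 + -1·5 = -2
  a_8 = 0·-2 + 1·-5 + -1·5 + -1·2 = -12
  a_9 = 0·-12 + 1·-2 + -1·-5 + -1·5 = -2
  a_10 = 0·-2 + 1·-12 + -1·-2 + -1·-5 = -5
  a_11 = 0·-5 + 1·-2 + -1·-12 + -1·-2 = 12
  a_12 = 0·12 + 1·-5 + -1·-2 + -1·-12 = 9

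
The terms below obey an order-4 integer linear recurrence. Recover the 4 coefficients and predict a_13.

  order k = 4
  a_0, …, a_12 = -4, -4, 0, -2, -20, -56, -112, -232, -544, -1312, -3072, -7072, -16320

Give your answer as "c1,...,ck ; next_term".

2,0,0,4 ; -37888

  a_4 = 2·-2 + 0·0 + 0·-4 + 4·-4 = -20
  a_5 = 2·-20 + 0·-2 + 0·0 + 4·-4 = -56
  a_6 = 2·-56 + 0·-20 + 0·-2 + 4·0 = -112
  a_7 = 2·-112 + 0·-56 + 0·-20 + 4·-2 = -232
  a_8 = 2·-232 + 0·-112 + 0·-56 + 4·-20 = -544
  a_9 = 2·-544 + 0·-232 + 0·-112 + 4·-56 = -1312
  a_10 = 2·-1312 + 0·-544 + 0·-232 + 4·-112 = -3072
  a_11 = 2·-3072 + 0·-1312 + 0·-544 + 4·-232 = -7072
  a_12 = 2·-7072 + 0·-3072 + 0·-1312 + 4·-544 = -16320
  a_13 = 2·-16320 + 0·-7072 + 0·-3072 + 4·-1312 = -37888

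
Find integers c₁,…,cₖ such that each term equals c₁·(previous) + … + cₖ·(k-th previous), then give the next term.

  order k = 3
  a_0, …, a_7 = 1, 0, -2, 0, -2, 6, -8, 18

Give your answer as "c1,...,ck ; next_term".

-1,1,-2 ; -38

  a_3 = -1·-2 + 1·0 + -2·1 = 0
  a_4 = -1·0 + 1·-2 + -2·0 = -2
  a_5 = -1·-2 + 1·0 + -2·-2 = 6
  a_6 = -1·6 + 1·-2 + -2·0 = -8
  a_7 = -1·-8 + 1·6 + -2·-2 = 18
  a_8 = -1·18 + 1·-8 + -2·6 = -38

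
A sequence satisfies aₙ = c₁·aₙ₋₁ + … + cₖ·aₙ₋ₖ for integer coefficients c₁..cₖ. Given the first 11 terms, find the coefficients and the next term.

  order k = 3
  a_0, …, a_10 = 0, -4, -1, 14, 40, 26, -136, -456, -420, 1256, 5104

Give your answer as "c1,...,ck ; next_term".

  a_3 = 2·-1 + -4·-4 + -2·0 = 14
  a_4 = 2·14 + -4·-1 + -2·-4 = 40
  a_5 = 2·40 + -4·14 + -2·-1 = 26
  a_6 = 2·26 + -4·40 + -2·14 = -136
  a_7 = 2·-136 + -4·26 + -2·40 = -456
  a_8 = 2·-456 + -4·-136 + -2·26 = -420
  a_9 = 2·-420 + -4·-456 + -2·-136 = 1256
  a_10 = 2·1256 + -4·-420 + -2·-456 = 5104
  a_11 = 2·5104 + -4·1256 + -2·-420 = 6024

2,-4,-2 ; 6024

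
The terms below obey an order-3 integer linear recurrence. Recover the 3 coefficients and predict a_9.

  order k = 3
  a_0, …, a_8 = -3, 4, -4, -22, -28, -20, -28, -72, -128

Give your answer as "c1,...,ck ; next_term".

2,-2,2 ; -168

  a_3 = 2·-4 + -2·4 + 2·-3 = -22
  a_4 = 2·-22 + -2·-4 + 2·4 = -28
  a_5 = 2·-28 + -2·-22 + 2·-4 = -20
  a_6 = 2·-20 + -2·-28 + 2·-22 = -28
  a_7 = 2·-28 + -2·-20 + 2·-28 = -72
  a_8 = 2·-72 + -2·-28 + 2·-20 = -128
  a_9 = 2·-128 + -2·-72 + 2·-28 = -168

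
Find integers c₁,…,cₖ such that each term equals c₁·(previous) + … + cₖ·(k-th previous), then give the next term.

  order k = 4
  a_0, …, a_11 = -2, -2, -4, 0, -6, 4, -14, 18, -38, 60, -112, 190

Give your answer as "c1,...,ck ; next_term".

-1,1,0,1 ; -340

  a_4 = -1·0 + 1·-4 + 0·-2 + 1·-2 = -6
  a_5 = -1·-6 + 1·0 + 0·-4 + 1·-2 = 4
  a_6 = -1·4 + 1·-6 + 0·0 + 1·-4 = -14
  a_7 = -1·-14 + 1·4 + 0·-6 + 1·0 = 18
  a_8 = -1·18 + 1·-14 + 0·4 + 1·-6 = -38
  a_9 = -1·-38 + 1·18 + 0·-14 + 1·4 = 60
  a_10 = -1·60 + 1·-38 + 0·18 + 1·-14 = -112
  a_11 = -1·-112 + 1·60 + 0·-38 + 1·18 = 190
  a_12 = -1·190 + 1·-112 + 0·60 + 1·-38 = -340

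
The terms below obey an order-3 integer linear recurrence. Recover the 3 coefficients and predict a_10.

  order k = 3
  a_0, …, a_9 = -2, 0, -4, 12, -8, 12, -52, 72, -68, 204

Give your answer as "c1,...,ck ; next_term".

  a_3 = -1·-4 + -1·0 + -4·-2 = 12
  a_4 = -1·12 + -1·-4 + -4·0 = -8
  a_5 = -1·-8 + -1·12 + -4·-4 = 12
  a_6 = -1·12 + -1·-8 + -4·12 = -52
  a_7 = -1·-52 + -1·12 + -4·-8 = 72
  a_8 = -1·72 + -1·-52 + -4·12 = -68
  a_9 = -1·-68 + -1·72 + -4·-52 = 204
  a_10 = -1·204 + -1·-68 + -4·72 = -424

-1,-1,-4 ; -424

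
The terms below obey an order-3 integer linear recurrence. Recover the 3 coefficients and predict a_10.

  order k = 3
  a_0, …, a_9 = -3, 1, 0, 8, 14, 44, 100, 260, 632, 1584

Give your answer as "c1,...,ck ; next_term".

  a_3 = 2·0 + 2·1 + -2·-3 = 8
  a_4 = 2·8 + 2·0 + -2·1 = 14
  a_5 = 2·14 + 2·8 + -2·0 = 44
  a_6 = 2·44 + 2·14 + -2·8 = 100
  a_7 = 2·100 + 2·44 + -2·14 = 260
  a_8 = 2·260 + 2·100 + -2·44 = 632
  a_9 = 2·632 + 2·260 + -2·100 = 1584
  a_10 = 2·1584 + 2·632 + -2·260 = 3912

2,2,-2 ; 3912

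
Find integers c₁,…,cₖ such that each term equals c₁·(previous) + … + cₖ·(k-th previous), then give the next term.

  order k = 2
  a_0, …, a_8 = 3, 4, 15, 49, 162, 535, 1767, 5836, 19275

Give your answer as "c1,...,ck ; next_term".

  a_2 = 3·4 + 1·3 = 15
  a_3 = 3·15 + 1·4 = 49
  a_4 = 3·49 + 1·15 = 162
  a_5 = 3·162 + 1·49 = 535
  a_6 = 3·535 + 1·162 = 1767
  a_7 = 3·1767 + 1·535 = 5836
  a_8 = 3·5836 + 1·1767 = 19275
  a_9 = 3·19275 + 1·5836 = 63661

3,1 ; 63661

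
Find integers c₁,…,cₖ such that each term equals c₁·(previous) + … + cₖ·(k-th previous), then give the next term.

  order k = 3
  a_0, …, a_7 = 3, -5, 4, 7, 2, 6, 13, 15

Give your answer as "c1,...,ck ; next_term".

1,0,1 ; 21

  a_3 = 1·4 + 0·-5 + 1·3 = 7
  a_4 = 1·7 + 0·4 + 1·-5 = 2
  a_5 = 1·2 + 0·7 + 1·4 = 6
  a_6 = 1·6 + 0·2 + 1·7 = 13
  a_7 = 1·13 + 0·6 + 1·2 = 15
  a_8 = 1·15 + 0·13 + 1·6 = 21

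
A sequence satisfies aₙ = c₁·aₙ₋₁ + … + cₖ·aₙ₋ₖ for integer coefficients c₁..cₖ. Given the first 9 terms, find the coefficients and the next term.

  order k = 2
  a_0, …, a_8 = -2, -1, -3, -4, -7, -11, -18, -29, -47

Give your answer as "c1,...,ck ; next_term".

  a_2 = 1·-1 + 1·-2 = -3
  a_3 = 1·-3 + 1·-1 = -4
  a_4 = 1·-4 + 1·-3 = -7
  a_5 = 1·-7 + 1·-4 = -11
  a_6 = 1·-11 + 1·-7 = -18
  a_7 = 1·-18 + 1·-11 = -29
  a_8 = 1·-29 + 1·-18 = -47
  a_9 = 1·-47 + 1·-29 = -76

1,1 ; -76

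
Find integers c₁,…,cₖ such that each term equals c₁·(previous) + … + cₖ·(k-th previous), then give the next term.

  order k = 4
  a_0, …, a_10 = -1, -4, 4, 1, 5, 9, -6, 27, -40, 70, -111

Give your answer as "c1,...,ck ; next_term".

  a_4 = -1·1 + 2·4 + 1·-4 + -2·-1 = 5
  a_5 = -1·5 + 2·1 + 1·4 + -2·-4 = 9
  a_6 = -1·9 + 2·5 + 1·1 + -2·4 = -6
  a_7 = -1·-6 + 2·9 + 1·5 + -2·1 = 27
  a_8 = -1·27 + 2·-6 + 1·9 + -2·5 = -40
  a_9 = -1·-40 + 2·27 + 1·-6 + -2·9 = 70
  a_10 = -1·70 + 2·-40 + 1·27 + -2·-6 = -111
  a_11 = -1·-111 + 2·70 + 1·-40 + -2·27 = 157

-1,2,1,-2 ; 157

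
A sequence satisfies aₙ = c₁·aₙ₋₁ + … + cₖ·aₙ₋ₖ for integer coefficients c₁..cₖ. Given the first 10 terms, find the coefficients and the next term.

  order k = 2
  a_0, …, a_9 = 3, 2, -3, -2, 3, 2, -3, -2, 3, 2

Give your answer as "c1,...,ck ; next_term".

0,-1 ; -3

  a_2 = 0·2 + -1·3 = -3
  a_3 = 0·-3 + -1·2 = -2
  a_4 = 0·-2 + -1·-3 = 3
  a_5 = 0·3 + -1·-2 = 2
  a_6 = 0·2 + -1·3 = -3
  a_7 = 0·-3 + -1·2 = -2
  a_8 = 0·-2 + -1·-3 = 3
  a_9 = 0·3 + -1·-2 = 2
  a_10 = 0·2 + -1·3 = -3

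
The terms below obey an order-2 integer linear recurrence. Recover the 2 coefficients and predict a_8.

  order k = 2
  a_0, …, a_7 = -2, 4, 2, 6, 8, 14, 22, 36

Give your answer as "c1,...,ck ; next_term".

1,1 ; 58

  a_2 = 1·4 + 1·-2 = 2
  a_3 = 1·2 + 1·4 = 6
  a_4 = 1·6 + 1·2 = 8
  a_5 = 1·8 + 1·6 = 14
  a_6 = 1·14 + 1·8 = 22
  a_7 = 1·22 + 1·14 = 36
  a_8 = 1·36 + 1·22 = 58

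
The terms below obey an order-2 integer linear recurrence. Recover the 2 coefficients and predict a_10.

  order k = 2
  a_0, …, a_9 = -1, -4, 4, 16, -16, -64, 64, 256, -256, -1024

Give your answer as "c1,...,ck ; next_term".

  a_2 = 0·-4 + -4·-1 = 4
  a_3 = 0·4 + -4·-4 = 16
  a_4 = 0·16 + -4·4 = -16
  a_5 = 0·-16 + -4·16 = -64
  a_6 = 0·-64 + -4·-16 = 64
  a_7 = 0·64 + -4·-64 = 256
  a_8 = 0·256 + -4·64 = -256
  a_9 = 0·-256 + -4·256 = -1024
  a_10 = 0·-1024 + -4·-256 = 1024

0,-4 ; 1024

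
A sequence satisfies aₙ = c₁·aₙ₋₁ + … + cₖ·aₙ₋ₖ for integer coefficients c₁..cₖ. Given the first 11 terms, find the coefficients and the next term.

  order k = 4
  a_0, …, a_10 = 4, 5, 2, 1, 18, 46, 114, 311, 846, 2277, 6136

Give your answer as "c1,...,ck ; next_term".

2,1,2,1 ; 16552

  a_4 = 2·1 + 1·2 + 2·5 + 1·4 = 18
  a_5 = 2·18 + 1·1 + 2·2 + 1·5 = 46
  a_6 = 2·46 + 1·18 + 2·1 + 1·2 = 114
  a_7 = 2·114 + 1·46 + 2·18 + 1·1 = 311
  a_8 = 2·311 + 1·114 + 2·46 + 1·18 = 846
  a_9 = 2·846 + 1·311 + 2·114 + 1·46 = 2277
  a_10 = 2·2277 + 1·846 + 2·311 + 1·114 = 6136
  a_11 = 2·6136 + 1·2277 + 2·846 + 1·311 = 16552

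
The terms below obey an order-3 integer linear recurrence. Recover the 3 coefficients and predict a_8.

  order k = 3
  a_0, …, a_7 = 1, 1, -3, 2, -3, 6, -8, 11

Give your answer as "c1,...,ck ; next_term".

  a_3 = -1·-3 + 0·1 + -1·1 = 2
  a_4 = -1·2 + 0·-3 + -1·1 = -3
  a_5 = -1·-3 + 0·2 + -1·-3 = 6
  a_6 = -1·6 + 0·-3 + -1·2 = -8
  a_7 = -1·-8 + 0·6 + -1·-3 = 11
  a_8 = -1·11 + 0·-8 + -1·6 = -17

-1,0,-1 ; -17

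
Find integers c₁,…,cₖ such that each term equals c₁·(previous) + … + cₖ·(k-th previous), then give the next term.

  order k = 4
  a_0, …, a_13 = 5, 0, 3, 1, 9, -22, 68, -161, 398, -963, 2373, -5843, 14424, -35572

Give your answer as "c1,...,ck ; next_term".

-3,-1,2,3 ; 87725

  a_4 = -3·1 + -1·3 + 2·0 + 3·5 = 9
  a_5 = -3·9 + -1·1 + 2·3 + 3·0 = -22
  a_6 = -3·-22 + -1·9 + 2·1 + 3·3 = 68
  a_7 = -3·68 + -1·-22 + 2·9 + 3·1 = -161
  a_8 = -3·-161 + -1·68 + 2·-22 + 3·9 = 398
  a_9 = -3·398 + -1·-161 + 2·68 + 3·-22 = -963
  a_10 = -3·-963 + -1·398 + 2·-161 + 3·68 = 2373
  a_11 = -3·2373 + -1·-963 + 2·398 + 3·-161 = -5843
  a_12 = -3·-5843 + -1·2373 + 2·-963 + 3·398 = 14424
  a_13 = -3·14424 + -1·-5843 + 2·2373 + 3·-963 = -35572
  a_14 = -3·-35572 + -1·14424 + 2·-5843 + 3·2373 = 87725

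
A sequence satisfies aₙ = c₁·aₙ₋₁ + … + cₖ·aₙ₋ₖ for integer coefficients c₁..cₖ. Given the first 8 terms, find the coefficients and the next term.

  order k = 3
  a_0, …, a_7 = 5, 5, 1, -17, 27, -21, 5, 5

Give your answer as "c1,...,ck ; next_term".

  a_3 = -2·1 + -2·5 + -1·5 = -17
  a_4 = -2·-17 + -2·1 + -1·5 = 27
  a_5 = -2·27 + -2·-17 + -1·1 = -21
  a_6 = -2·-21 + -2·27 + -1·-17 = 5
  a_7 = -2·5 + -2·-21 + -1·27 = 5
  a_8 = -2·5 + -2·5 + -1·-21 = 1

-2,-2,-1 ; 1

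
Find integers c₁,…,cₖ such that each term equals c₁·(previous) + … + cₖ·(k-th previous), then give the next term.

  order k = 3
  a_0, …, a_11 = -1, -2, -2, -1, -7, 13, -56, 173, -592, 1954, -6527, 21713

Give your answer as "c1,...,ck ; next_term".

-3,2,3 ; -72331

  a_3 = -3·-2 + 2·-2 + 3·-1 = -1
  a_4 = -3·-1 + 2·-2 + 3·-2 = -7
  a_5 = -3·-7 + 2·-1 + 3·-2 = 13
  a_6 = -3·13 + 2·-7 + 3·-1 = -56
  a_7 = -3·-56 + 2·13 + 3·-7 = 173
  a_8 = -3·173 + 2·-56 + 3·13 = -592
  a_9 = -3·-592 + 2·173 + 3·-56 = 1954
  a_10 = -3·1954 + 2·-592 + 3·173 = -6527
  a_11 = -3·-6527 + 2·1954 + 3·-592 = 21713
  a_12 = -3·21713 + 2·-6527 + 3·1954 = -72331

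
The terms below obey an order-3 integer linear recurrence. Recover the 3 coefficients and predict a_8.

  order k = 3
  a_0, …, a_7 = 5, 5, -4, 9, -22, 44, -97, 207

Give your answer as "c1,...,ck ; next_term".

  a_3 = -1·-4 + 2·5 + -1·5 = 9
  a_4 = -1·9 + 2·-4 + -1·5 = -22
  a_5 = -1·-22 + 2·9 + -1·-4 = 44
  a_6 = -1·44 + 2·-22 + -1·9 = -97
  a_7 = -1·-97 + 2·44 + -1·-22 = 207
  a_8 = -1·207 + 2·-97 + -1·44 = -445

-1,2,-1 ; -445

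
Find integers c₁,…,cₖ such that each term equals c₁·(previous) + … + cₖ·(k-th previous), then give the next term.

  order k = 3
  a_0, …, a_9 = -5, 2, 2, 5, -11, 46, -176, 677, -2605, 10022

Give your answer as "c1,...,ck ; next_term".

  a_3 = -3·2 + 3·2 + -1·-5 = 5
  a_4 = -3·5 + 3·2 + -1·2 = -11
  a_5 = -3·-11 + 3·5 + -1·2 = 46
  a_6 = -3·46 + 3·-11 + -1·5 = -176
  a_7 = -3·-176 + 3·46 + -1·-11 = 677
  a_8 = -3·677 + 3·-176 + -1·46 = -2605
  a_9 = -3·-2605 + 3·677 + -1·-176 = 10022
  a_10 = -3·10022 + 3·-2605 + -1·677 = -38558

-3,3,-1 ; -38558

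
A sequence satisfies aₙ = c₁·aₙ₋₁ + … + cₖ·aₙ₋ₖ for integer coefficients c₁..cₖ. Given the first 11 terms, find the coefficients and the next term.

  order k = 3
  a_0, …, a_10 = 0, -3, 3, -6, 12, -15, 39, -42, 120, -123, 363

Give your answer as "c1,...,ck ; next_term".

1,3,-3 ; -366

  a_3 = 1·3 + 3·-3 + -3·0 = -6
  a_4 = 1·-6 + 3·3 + -3·-3 = 12
  a_5 = 1·12 + 3·-6 + -3·3 = -15
  a_6 = 1·-15 + 3·12 + -3·-6 = 39
  a_7 = 1·39 + 3·-15 + -3·12 = -42
  a_8 = 1·-42 + 3·39 + -3·-15 = 120
  a_9 = 1·120 + 3·-42 + -3·39 = -123
  a_10 = 1·-123 + 3·120 + -3·-42 = 363
  a_11 = 1·363 + 3·-123 + -3·120 = -366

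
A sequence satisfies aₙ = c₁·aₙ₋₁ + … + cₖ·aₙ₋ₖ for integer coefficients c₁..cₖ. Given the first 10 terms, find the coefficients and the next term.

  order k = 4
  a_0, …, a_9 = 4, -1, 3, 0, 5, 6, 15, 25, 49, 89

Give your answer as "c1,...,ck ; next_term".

  a_4 = 2·0 + 0·3 + -1·-1 + 1·4 = 5
  a_5 = 2·5 + 0·0 + -1·3 + 1·-1 = 6
  a_6 = 2·6 + 0·5 + -1·0 + 1·3 = 15
  a_7 = 2·15 + 0·6 + -1·5 + 1·0 = 25
  a_8 = 2·25 + 0·15 + -1·6 + 1·5 = 49
  a_9 = 2·49 + 0·25 + -1·15 + 1·6 = 89
  a_10 = 2·89 + 0·49 + -1·25 + 1·15 = 168

2,0,-1,1 ; 168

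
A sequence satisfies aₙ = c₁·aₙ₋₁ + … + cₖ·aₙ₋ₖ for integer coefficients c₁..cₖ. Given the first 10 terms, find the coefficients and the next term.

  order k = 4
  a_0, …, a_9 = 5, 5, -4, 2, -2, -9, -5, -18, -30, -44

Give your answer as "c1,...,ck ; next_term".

1,1,1,-1 ; -87

  a_4 = 1·2 + 1·-4 + 1·5 + -1·5 = -2
  a_5 = 1·-2 + 1·2 + 1·-4 + -1·5 = -9
  a_6 = 1·-9 + 1·-2 + 1·2 + -1·-4 = -5
  a_7 = 1·-5 + 1·-9 + 1·-2 + -1·2 = -18
  a_8 = 1·-18 + 1·-5 + 1·-9 + -1·-2 = -30
  a_9 = 1·-30 + 1·-18 + 1·-5 + -1·-9 = -44
  a_10 = 1·-44 + 1·-30 + 1·-18 + -1·-5 = -87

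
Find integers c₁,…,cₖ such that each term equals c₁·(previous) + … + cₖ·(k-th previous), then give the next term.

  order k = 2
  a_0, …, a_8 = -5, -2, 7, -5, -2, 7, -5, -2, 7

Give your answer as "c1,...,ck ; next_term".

  a_2 = -1·-2 + -1·-5 = 7
  a_3 = -1·7 + -1·-2 = -5
  a_4 = -1·-5 + -1·7 = -2
  a_5 = -1·-2 + -1·-5 = 7
  a_6 = -1·7 + -1·-2 = -5
  a_7 = -1·-5 + -1·7 = -2
  a_8 = -1·-2 + -1·-5 = 7
  a_9 = -1·7 + -1·-2 = -5

-1,-1 ; -5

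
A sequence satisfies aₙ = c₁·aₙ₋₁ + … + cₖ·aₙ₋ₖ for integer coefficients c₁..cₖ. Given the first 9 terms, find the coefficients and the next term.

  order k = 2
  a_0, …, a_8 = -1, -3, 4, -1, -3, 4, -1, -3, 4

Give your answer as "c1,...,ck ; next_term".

  a_2 = -1·-3 + -1·-1 = 4
  a_3 = -1·4 + -1·-3 = -1
  a_4 = -1·-1 + -1·4 = -3
  a_5 = -1·-3 + -1·-1 = 4
  a_6 = -1·4 + -1·-3 = -1
  a_7 = -1·-1 + -1·4 = -3
  a_8 = -1·-3 + -1·-1 = 4
  a_9 = -1·4 + -1·-3 = -1

-1,-1 ; -1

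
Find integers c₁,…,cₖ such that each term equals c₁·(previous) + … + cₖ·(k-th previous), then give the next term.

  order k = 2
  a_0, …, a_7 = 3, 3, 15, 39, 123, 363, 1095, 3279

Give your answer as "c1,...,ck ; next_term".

2,3 ; 9843

  a_2 = 2·3 + 3·3 = 15
  a_3 = 2·15 + 3·3 = 39
  a_4 = 2·39 + 3·15 = 123
  a_5 = 2·123 + 3·39 = 363
  a_6 = 2·363 + 3·123 = 1095
  a_7 = 2·1095 + 3·363 = 3279
  a_8 = 2·3279 + 3·1095 = 9843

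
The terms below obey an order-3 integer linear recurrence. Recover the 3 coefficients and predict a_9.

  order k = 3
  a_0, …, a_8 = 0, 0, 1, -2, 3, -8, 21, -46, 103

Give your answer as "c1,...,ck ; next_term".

  a_3 = -2·1 + -1·0 + -4·0 = -2
  a_4 = -2·-2 + -1·1 + -4·0 = 3
  a_5 = -2·3 + -1·-2 + -4·1 = -8
  a_6 = -2·-8 + -1·3 + -4·-2 = 21
  a_7 = -2·21 + -1·-8 + -4·3 = -46
  a_8 = -2·-46 + -1·21 + -4·-8 = 103
  a_9 = -2·103 + -1·-46 + -4·21 = -244

-2,-1,-4 ; -244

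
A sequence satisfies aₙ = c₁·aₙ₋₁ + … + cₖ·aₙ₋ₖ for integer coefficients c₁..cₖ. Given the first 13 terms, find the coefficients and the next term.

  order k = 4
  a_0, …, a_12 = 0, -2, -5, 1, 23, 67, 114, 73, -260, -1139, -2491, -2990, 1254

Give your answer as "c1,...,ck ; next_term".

3,-4,0,-1 ; 16861

  a_4 = 3·1 + -4·-5 + 0·-2 + -1·0 = 23
  a_5 = 3·23 + -4·1 + 0·-5 + -1·-2 = 67
  a_6 = 3·67 + -4·23 + 0·1 + -1·-5 = 114
  a_7 = 3·114 + -4·67 + 0·23 + -1·1 = 73
  a_8 = 3·73 + -4·114 + 0·67 + -1·23 = -260
  a_9 = 3·-260 + -4·73 + 0·114 + -1·67 = -1139
  a_10 = 3·-1139 + -4·-260 + 0·73 + -1·114 = -2491
  a_11 = 3·-2491 + -4·-1139 + 0·-260 + -1·73 = -2990
  a_12 = 3·-2990 + -4·-2491 + 0·-1139 + -1·-260 = 1254
  a_13 = 3·1254 + -4·-2990 + 0·-2491 + -1·-1139 = 16861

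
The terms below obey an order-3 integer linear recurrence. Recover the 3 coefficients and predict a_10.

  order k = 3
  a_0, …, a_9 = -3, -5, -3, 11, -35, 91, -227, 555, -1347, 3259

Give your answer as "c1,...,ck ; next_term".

  a_3 = -3·-3 + -1·-5 + 1·-3 = 11
  a_4 = -3·11 + -1·-3 + 1·-5 = -35
  a_5 = -3·-35 + -1·11 + 1·-3 = 91
  a_6 = -3·91 + -1·-35 + 1·11 = -227
  a_7 = -3·-227 + -1·91 + 1·-35 = 555
  a_8 = -3·555 + -1·-227 + 1·91 = -1347
  a_9 = -3·-1347 + -1·555 + 1·-227 = 3259
  a_10 = -3·3259 + -1·-1347 + 1·555 = -7875

-3,-1,1 ; -7875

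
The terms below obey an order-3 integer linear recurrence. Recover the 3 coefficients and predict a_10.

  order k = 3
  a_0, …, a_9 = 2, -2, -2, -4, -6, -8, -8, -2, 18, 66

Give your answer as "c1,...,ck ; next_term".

3,-2,-1 ; 164

  a_3 = 3·-2 + -2·-2 + -1·2 = -4
  a_4 = 3·-4 + -2·-2 + -1·-2 = -6
  a_5 = 3·-6 + -2·-4 + -1·-2 = -8
  a_6 = 3·-8 + -2·-6 + -1·-4 = -8
  a_7 = 3·-8 + -2·-8 + -1·-6 = -2
  a_8 = 3·-2 + -2·-8 + -1·-8 = 18
  a_9 = 3·18 + -2·-2 + -1·-8 = 66
  a_10 = 3·66 + -2·18 + -1·-2 = 164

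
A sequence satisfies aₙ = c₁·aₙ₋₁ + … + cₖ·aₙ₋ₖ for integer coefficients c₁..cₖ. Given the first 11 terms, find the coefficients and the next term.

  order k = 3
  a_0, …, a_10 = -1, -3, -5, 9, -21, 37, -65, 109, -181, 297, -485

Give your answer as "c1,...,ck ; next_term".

  a_3 = -2·-5 + 0·-3 + 1·-1 = 9
  a_4 = -2·9 + 0·-5 + 1·-3 = -21
  a_5 = -2·-21 + 0·9 + 1·-5 = 37
  a_6 = -2·37 + 0·-21 + 1·9 = -65
  a_7 = -2·-65 + 0·37 + 1·-21 = 109
  a_8 = -2·109 + 0·-65 + 1·37 = -181
  a_9 = -2·-181 + 0·109 + 1·-65 = 297
  a_10 = -2·297 + 0·-181 + 1·109 = -485
  a_11 = -2·-485 + 0·297 + 1·-181 = 789

-2,0,1 ; 789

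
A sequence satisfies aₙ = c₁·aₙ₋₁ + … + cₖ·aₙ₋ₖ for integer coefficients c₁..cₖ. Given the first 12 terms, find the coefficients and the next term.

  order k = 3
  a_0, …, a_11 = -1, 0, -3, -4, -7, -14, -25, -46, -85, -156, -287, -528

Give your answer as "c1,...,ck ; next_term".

  a_3 = 1·-3 + 1·0 + 1·-1 = -4
  a_4 = 1·-4 + 1·-3 + 1·0 = -7
  a_5 = 1·-7 + 1·-4 + 1·-3 = -14
  a_6 = 1·-14 + 1·-7 + 1·-4 = -25
  a_7 = 1·-25 + 1·-14 + 1·-7 = -46
  a_8 = 1·-46 + 1·-25 + 1·-14 = -85
  a_9 = 1·-85 + 1·-46 + 1·-25 = -156
  a_10 = 1·-156 + 1·-85 + 1·-46 = -287
  a_11 = 1·-287 + 1·-156 + 1·-85 = -528
  a_12 = 1·-528 + 1·-287 + 1·-156 = -971

1,1,1 ; -971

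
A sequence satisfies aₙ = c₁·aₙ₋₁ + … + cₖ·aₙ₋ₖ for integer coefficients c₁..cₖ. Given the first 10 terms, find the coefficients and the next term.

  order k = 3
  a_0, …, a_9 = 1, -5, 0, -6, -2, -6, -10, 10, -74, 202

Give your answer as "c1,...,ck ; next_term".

-3,2,4 ; -714

  a_3 = -3·0 + 2·-5 + 4·1 = -6
  a_4 = -3·-6 + 2·0 + 4·-5 = -2
  a_5 = -3·-2 + 2·-6 + 4·0 = -6
  a_6 = -3·-6 + 2·-2 + 4·-6 = -10
  a_7 = -3·-10 + 2·-6 + 4·-2 = 10
  a_8 = -3·10 + 2·-10 + 4·-6 = -74
  a_9 = -3·-74 + 2·10 + 4·-10 = 202
  a_10 = -3·202 + 2·-74 + 4·10 = -714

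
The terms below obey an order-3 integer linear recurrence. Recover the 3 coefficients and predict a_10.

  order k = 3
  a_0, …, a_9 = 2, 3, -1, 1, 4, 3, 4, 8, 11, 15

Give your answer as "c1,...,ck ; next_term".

1,0,1 ; 23

  a_3 = 1·-1 + 0·3 + 1·2 = 1
  a_4 = 1·1 + 0·-1 + 1·3 = 4
  a_5 = 1·4 + 0·1 + 1·-1 = 3
  a_6 = 1·3 + 0·4 + 1·1 = 4
  a_7 = 1·4 + 0·3 + 1·4 = 8
  a_8 = 1·8 + 0·4 + 1·3 = 11
  a_9 = 1·11 + 0·8 + 1·4 = 15
  a_10 = 1·15 + 0·11 + 1·8 = 23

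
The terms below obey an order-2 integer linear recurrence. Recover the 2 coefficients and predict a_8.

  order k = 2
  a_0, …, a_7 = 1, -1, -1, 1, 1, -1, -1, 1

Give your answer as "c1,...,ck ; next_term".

0,-1 ; 1

  a_2 = 0·-1 + -1·1 = -1
  a_3 = 0·-1 + -1·-1 = 1
  a_4 = 0·1 + -1·-1 = 1
  a_5 = 0·1 + -1·1 = -1
  a_6 = 0·-1 + -1·1 = -1
  a_7 = 0·-1 + -1·-1 = 1
  a_8 = 0·1 + -1·-1 = 1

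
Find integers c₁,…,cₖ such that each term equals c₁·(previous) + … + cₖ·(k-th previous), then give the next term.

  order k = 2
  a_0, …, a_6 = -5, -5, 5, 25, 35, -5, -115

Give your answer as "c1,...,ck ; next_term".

2,-3 ; -215

  a_2 = 2·-5 + -3·-5 = 5
  a_3 = 2·5 + -3·-5 = 25
  a_4 = 2·25 + -3·5 = 35
  a_5 = 2·35 + -3·25 = -5
  a_6 = 2·-5 + -3·35 = -115
  a_7 = 2·-115 + -3·-5 = -215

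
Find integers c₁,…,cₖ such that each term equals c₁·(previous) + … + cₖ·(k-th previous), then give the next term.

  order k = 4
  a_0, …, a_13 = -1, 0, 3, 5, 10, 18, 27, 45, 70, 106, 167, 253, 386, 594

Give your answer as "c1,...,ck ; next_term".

1,1,1,-2 ; 899

  a_4 = 1·5 + 1·3 + 1·0 + -2·-1 = 10
  a_5 = 1·10 + 1·5 + 1·3 + -2·0 = 18
  a_6 = 1·18 + 1·10 + 1·5 + -2·3 = 27
  a_7 = 1·27 + 1·18 + 1·10 + -2·5 = 45
  a_8 = 1·45 + 1·27 + 1·18 + -2·10 = 70
  a_9 = 1·70 + 1·45 + 1·27 + -2·18 = 106
  a_10 = 1·106 + 1·70 + 1·45 + -2·27 = 167
  a_11 = 1·167 + 1·106 + 1·70 + -2·45 = 253
  a_12 = 1·253 + 1·167 + 1·106 + -2·70 = 386
  a_13 = 1·386 + 1·253 + 1·167 + -2·106 = 594
  a_14 = 1·594 + 1·386 + 1·253 + -2·167 = 899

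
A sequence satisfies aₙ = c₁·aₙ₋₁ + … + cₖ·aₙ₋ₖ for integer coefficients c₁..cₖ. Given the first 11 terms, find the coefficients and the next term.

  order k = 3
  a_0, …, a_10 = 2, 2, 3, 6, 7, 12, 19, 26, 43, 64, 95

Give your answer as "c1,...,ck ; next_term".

0,1,2 ; 150

  a_3 = 0·3 + 1·2 + 2·2 = 6
  a_4 = 0·6 + 1·3 + 2·2 = 7
  a_5 = 0·7 + 1·6 + 2·3 = 12
  a_6 = 0·12 + 1·7 + 2·6 = 19
  a_7 = 0·19 + 1·12 + 2·7 = 26
  a_8 = 0·26 + 1·19 + 2·12 = 43
  a_9 = 0·43 + 1·26 + 2·19 = 64
  a_10 = 0·64 + 1·43 + 2·26 = 95
  a_11 = 0·95 + 1·64 + 2·43 = 150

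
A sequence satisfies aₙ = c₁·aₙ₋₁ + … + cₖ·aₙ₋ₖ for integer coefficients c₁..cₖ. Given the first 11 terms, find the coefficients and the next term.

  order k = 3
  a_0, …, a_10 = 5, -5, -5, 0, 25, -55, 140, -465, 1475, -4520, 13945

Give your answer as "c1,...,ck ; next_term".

-3,-1,-4 ; -43215

  a_3 = -3·-5 + -1·-5 + -4·5 = 0
  a_4 = -3·0 + -1·-5 + -4·-5 = 25
  a_5 = -3·25 + -1·0 + -4·-5 = -55
  a_6 = -3·-55 + -1·25 + -4·0 = 140
  a_7 = -3·140 + -1·-55 + -4·25 = -465
  a_8 = -3·-465 + -1·140 + -4·-55 = 1475
  a_9 = -3·1475 + -1·-465 + -4·140 = -4520
  a_10 = -3·-4520 + -1·1475 + -4·-465 = 13945
  a_11 = -3·13945 + -1·-4520 + -4·1475 = -43215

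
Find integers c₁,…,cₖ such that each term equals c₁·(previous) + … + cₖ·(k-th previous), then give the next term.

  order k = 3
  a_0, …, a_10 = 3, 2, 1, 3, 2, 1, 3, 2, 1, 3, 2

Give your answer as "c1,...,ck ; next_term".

0,0,1 ; 1

  a_3 = 0·1 + 0·2 + 1·3 = 3
  a_4 = 0·3 + 0·1 + 1·2 = 2
  a_5 = 0·2 + 0·3 + 1·1 = 1
  a_6 = 0·1 + 0·2 + 1·3 = 3
  a_7 = 0·3 + 0·1 + 1·2 = 2
  a_8 = 0·2 + 0·3 + 1·1 = 1
  a_9 = 0·1 + 0·2 + 1·3 = 3
  a_10 = 0·3 + 0·1 + 1·2 = 2
  a_11 = 0·2 + 0·3 + 1·1 = 1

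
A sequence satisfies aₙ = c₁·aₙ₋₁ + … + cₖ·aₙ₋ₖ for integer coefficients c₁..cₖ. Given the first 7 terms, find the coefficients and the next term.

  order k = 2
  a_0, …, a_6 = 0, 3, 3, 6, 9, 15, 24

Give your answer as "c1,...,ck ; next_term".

1,1 ; 39

  a_2 = 1·3 + 1·0 = 3
  a_3 = 1·3 + 1·3 = 6
  a_4 = 1·6 + 1·3 = 9
  a_5 = 1·9 + 1·6 = 15
  a_6 = 1·15 + 1·9 = 24
  a_7 = 1·24 + 1·15 = 39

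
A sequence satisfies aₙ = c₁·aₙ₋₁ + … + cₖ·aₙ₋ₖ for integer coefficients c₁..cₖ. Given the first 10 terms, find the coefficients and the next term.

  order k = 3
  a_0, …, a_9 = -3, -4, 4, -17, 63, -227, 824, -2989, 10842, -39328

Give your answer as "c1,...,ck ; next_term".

-3,2,-1 ; 142657

  a_3 = -3·4 + 2·-4 + -1·-3 = -17
  a_4 = -3·-17 + 2·4 + -1·-4 = 63
  a_5 = -3·63 + 2·-17 + -1·4 = -227
  a_6 = -3·-227 + 2·63 + -1·-17 = 824
  a_7 = -3·824 + 2·-227 + -1·63 = -2989
  a_8 = -3·-2989 + 2·824 + -1·-227 = 10842
  a_9 = -3·10842 + 2·-2989 + -1·824 = -39328
  a_10 = -3·-39328 + 2·10842 + -1·-2989 = 142657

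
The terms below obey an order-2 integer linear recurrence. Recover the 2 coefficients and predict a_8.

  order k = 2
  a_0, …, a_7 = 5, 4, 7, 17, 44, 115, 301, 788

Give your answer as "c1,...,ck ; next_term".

  a_2 = 3·4 + -1·5 = 7
  a_3 = 3·7 + -1·4 = 17
  a_4 = 3·17 + -1·7 = 44
  a_5 = 3·44 + -1·17 = 115
  a_6 = 3·115 + -1·44 = 301
  a_7 = 3·301 + -1·115 = 788
  a_8 = 3·788 + -1·301 = 2063

3,-1 ; 2063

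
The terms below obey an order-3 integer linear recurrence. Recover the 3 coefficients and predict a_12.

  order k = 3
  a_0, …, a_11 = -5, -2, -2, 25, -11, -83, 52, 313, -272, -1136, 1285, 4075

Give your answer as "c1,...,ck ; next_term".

  a_3 = -1·-2 + -4·-2 + -3·-5 = 25
  a_4 = -1·25 + -4·-2 + -3·-2 = -11
  a_5 = -1·-11 + -4·25 + -3·-2 = -83
  a_6 = -1·-83 + -4·-11 + -3·25 = 52
  a_7 = -1·52 + -4·-83 + -3·-11 = 313
  a_8 = -1·313 + -4·52 + -3·-83 = -272
  a_9 = -1·-272 + -4·313 + -3·52 = -1136
  a_10 = -1·-1136 + -4·-272 + -3·313 = 1285
  a_11 = -1·1285 + -4·-1136 + -3·-272 = 4075
  a_12 = -1·4075 + -4·1285 + -3·-1136 = -5807

-1,-4,-3 ; -5807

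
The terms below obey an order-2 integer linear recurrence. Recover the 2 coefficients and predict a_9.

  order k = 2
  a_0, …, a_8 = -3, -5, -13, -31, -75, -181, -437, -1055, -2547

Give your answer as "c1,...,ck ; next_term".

2,1 ; -6149

  a_2 = 2·-5 + 1·-3 = -13
  a_3 = 2·-13 + 1·-5 = -31
  a_4 = 2·-31 + 1·-13 = -75
  a_5 = 2·-75 + 1·-31 = -181
  a_6 = 2·-181 + 1·-75 = -437
  a_7 = 2·-437 + 1·-181 = -1055
  a_8 = 2·-1055 + 1·-437 = -2547
  a_9 = 2·-2547 + 1·-1055 = -6149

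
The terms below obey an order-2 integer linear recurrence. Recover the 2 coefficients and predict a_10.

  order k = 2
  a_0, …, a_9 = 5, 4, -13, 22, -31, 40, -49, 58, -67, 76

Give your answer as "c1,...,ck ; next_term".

-2,-1 ; -85

  a_2 = -2·4 + -1·5 = -13
  a_3 = -2·-13 + -1·4 = 22
  a_4 = -2·22 + -1·-13 = -31
  a_5 = -2·-31 + -1·22 = 40
  a_6 = -2·40 + -1·-31 = -49
  a_7 = -2·-49 + -1·40 = 58
  a_8 = -2·58 + -1·-49 = -67
  a_9 = -2·-67 + -1·58 = 76
  a_10 = -2·76 + -1·-67 = -85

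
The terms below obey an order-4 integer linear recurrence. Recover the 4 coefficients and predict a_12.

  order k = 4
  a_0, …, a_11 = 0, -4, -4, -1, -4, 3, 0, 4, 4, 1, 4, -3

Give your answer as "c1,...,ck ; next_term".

  a_4 = 0·-1 + 1·-4 + 0·-4 + -1·0 = -4
  a_5 = 0·-4 + 1·-1 + 0·-4 + -1·-4 = 3
  a_6 = 0·3 + 1·-4 + 0·-1 + -1·-4 = 0
  a_7 = 0·0 + 1·3 + 0·-4 + -1·-1 = 4
  a_8 = 0·4 + 1·0 + 0·3 + -1·-4 = 4
  a_9 = 0·4 + 1·4 + 0·0 + -1·3 = 1
  a_10 = 0·1 + 1·4 + 0·4 + -1·0 = 4
  a_11 = 0·4 + 1·1 + 0·4 + -1·4 = -3
  a_12 = 0·-3 + 1·4 + 0·1 + -1·4 = 0

0,1,0,-1 ; 0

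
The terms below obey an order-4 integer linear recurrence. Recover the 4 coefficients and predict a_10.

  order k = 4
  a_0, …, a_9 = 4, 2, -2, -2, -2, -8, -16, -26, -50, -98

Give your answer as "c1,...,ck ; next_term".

2,-1,2,-1 ; -182

  a_4 = 2·-2 + -1·-2 + 2·2 + -1·4 = -2
  a_5 = 2·-2 + -1·-2 + 2·-2 + -1·2 = -8
  a_6 = 2·-8 + -1·-2 + 2·-2 + -1·-2 = -16
  a_7 = 2·-16 + -1·-8 + 2·-2 + -1·-2 = -26
  a_8 = 2·-26 + -1·-16 + 2·-8 + -1·-2 = -50
  a_9 = 2·-50 + -1·-26 + 2·-16 + -1·-8 = -98
  a_10 = 2·-98 + -1·-50 + 2·-26 + -1·-16 = -182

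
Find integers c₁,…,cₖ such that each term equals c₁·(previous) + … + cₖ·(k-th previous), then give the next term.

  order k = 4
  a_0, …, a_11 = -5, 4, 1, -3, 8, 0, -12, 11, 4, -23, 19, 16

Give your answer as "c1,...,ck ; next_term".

0,-1,1,-1 ; -46

  a_4 = 0·-3 + -1·1 + 1·4 + -1·-5 = 8
  a_5 = 0·8 + -1·-3 + 1·1 + -1·4 = 0
  a_6 = 0·0 + -1·8 + 1·-3 + -1·1 = -12
  a_7 = 0·-12 + -1·0 + 1·8 + -1·-3 = 11
  a_8 = 0·11 + -1·-12 + 1·0 + -1·8 = 4
  a_9 = 0·4 + -1·11 + 1·-12 + -1·0 = -23
  a_10 = 0·-23 + -1·4 + 1·11 + -1·-12 = 19
  a_11 = 0·19 + -1·-23 + 1·4 + -1·11 = 16
  a_12 = 0·16 + -1·19 + 1·-23 + -1·4 = -46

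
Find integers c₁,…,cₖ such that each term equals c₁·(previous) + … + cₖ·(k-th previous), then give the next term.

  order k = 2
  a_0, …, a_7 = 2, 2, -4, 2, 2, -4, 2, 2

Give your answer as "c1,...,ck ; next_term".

  a_2 = -1·2 + -1·2 = -4
  a_3 = -1·-4 + -1·2 = 2
  a_4 = -1·2 + -1·-4 = 2
  a_5 = -1·2 + -1·2 = -4
  a_6 = -1·-4 + -1·2 = 2
  a_7 = -1·2 + -1·-4 = 2
  a_8 = -1·2 + -1·2 = -4

-1,-1 ; -4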